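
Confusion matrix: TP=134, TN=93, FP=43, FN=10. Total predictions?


Total = TP + TN + FP + FN
= 134 + 93 + 43 + 10
= 280
(Predicted positive: 177, predicted negative: 103)

280


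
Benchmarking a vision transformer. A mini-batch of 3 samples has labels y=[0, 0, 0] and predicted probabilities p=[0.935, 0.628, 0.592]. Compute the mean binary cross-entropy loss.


L[0] = -ln(1-0.935) = -ln(0.065) = 2.7334
L[1] = -ln(1-0.628) = -ln(0.372) = 0.9889
L[2] = -ln(1-0.592) = -ln(0.408) = 0.8965
mean = (2.7334 + 0.9889 + 0.8965)/3 = 1.5396

1.5396


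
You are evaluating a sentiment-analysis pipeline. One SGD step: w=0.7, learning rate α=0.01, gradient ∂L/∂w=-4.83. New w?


w_new = w - α·∇
= 0.7 - 0.01·-4.83
= 0.7 + 0.0483
= 0.7483

0.7483


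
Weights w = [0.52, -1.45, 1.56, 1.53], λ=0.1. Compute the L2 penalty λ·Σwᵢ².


‖w‖₂² = (0.52)² + (-1.45)² + (1.56)² + (1.53)²
     = 0.2704 + 2.1025 + 2.4336 + 2.3409
     = 7.1474
λ·‖w‖₂² = 0.1·7.1474 = 0.71474

0.71474


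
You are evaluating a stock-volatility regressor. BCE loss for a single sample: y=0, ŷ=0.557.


BCE = -[y·ln(p) + (1-y)·ln(1-p)]
= -0 - 1·ln(1-0.557)
= -ln(0.443) = 0.8142

0.8142


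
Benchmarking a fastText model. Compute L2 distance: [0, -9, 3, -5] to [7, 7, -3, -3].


d = √((0-7)² + (-9-7)² + (3+ 3)² + (-5+ 3)²)
  = √(49 + 256 + 36 + 4)
  = √345 = 18.5742

18.5742


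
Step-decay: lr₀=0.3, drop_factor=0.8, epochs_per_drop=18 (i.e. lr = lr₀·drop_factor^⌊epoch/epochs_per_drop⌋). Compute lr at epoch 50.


n_drops = ⌊50/18⌋ = 2
lr = 0.3·0.8^2 = 0.3·0.64 = 0.192

0.192


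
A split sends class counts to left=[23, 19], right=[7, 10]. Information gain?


Parent = [30, 29], H_parent = 0.9998
H_left = 0.9934 (n=42), H_right = 0.9774 (n=17)
H_children = (42/59)·0.9934 + (17/59)·0.9774 = 0.9888
IG = 0.9998 - 0.9888 = 0.011

0.011


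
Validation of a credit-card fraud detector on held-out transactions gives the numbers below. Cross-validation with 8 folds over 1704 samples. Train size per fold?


Fold size = 1704/8 = 213
Training per fold = 1704 - 213 = 1491

1491


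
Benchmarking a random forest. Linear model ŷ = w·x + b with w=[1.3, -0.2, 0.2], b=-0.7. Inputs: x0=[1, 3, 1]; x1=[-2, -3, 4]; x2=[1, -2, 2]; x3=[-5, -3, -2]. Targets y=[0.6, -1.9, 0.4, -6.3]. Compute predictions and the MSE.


ŷ0 = (1.3)·(1) + (-0.2)·(3) + (0.2)·(1) - 0.7 = 0.2
ŷ1 = (1.3)·(-2) + (-0.2)·(-3) + (0.2)·(4) - 0.7 = -1.9
ŷ2 = (1.3)·(1) + (-0.2)·(-2) + (0.2)·(2) - 0.7 = 1.4
ŷ3 = (1.3)·(-5) + (-0.2)·(-3) + (0.2)·(-2) - 0.7 = -7.0
errors² = [0.16, 0.0, 1.0, 0.49]
MSE = 1.6500/4 = 0.4125

0.4125


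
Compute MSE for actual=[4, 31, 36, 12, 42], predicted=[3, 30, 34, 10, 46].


Squared errors: (4-3)²=1, (31-30)²=1, (36-34)²=4, (12-10)²=4, (42-46)²=16
Sum = 26
MSE = 26/5 = 26/5

26/5


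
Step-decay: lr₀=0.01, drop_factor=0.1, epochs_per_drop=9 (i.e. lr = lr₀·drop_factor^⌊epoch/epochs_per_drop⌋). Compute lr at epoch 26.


n_drops = ⌊26/9⌋ = 2
lr = 0.01·0.1^2 = 0.01·0.01 = 0.0001

0.0001


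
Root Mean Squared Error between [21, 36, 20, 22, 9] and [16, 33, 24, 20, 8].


MSE = 55/5 = 11
RMSE = √(55/5) = 3.3166

3.3166


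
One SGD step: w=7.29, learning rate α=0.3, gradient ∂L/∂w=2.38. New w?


w_new = w - α·∇
= 7.29 - 0.3·2.38
= 7.29 - 0.714
= 6.576

6.576


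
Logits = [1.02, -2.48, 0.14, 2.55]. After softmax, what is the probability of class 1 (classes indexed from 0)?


Exponentials: e^1.02=2.7732, e^-2.48=0.0837, e^0.14=1.1503, e^2.55=12.8071
Sum = 16.8143
Softmax = [0.1649, 0.005, 0.0684, 0.7617]
p[1] = 0.0837/16.8143 = 0.005

0.005


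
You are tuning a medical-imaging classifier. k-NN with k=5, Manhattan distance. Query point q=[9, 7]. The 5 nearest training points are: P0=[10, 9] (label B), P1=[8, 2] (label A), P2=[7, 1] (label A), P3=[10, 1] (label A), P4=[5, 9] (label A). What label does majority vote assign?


d(q,P0) = 3  (label B)
d(q,P1) = 6  (label A)
d(q,P2) = 8  (label A)
d(q,P3) = 7  (label A)
d(q,P4) = 6  (label A)
Votes: A=4, B=1
Majority → A

A


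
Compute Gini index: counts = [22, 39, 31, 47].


Probabilities: [22/139, 39/139, 31/139, 47/139] ≈ [0.1583, 0.2806, 0.223, 0.3381]
Σpᵢ² = (484 + 1521 + 961 + 2209)/139² = 5175/19321
Gini = 1 - Σpᵢ² = 1 - 5175/19321 = 0.7322

0.7322


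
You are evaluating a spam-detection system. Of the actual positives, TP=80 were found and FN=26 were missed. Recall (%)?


Recall = TP/(TP+FN)
= 80/(80+26)
= 80/106 = 75.47%

75.47%


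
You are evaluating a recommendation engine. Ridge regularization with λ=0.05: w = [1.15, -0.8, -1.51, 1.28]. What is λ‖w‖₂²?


‖w‖₂² = (1.15)² + (-0.8)² + (-1.51)² + (1.28)²
     = 1.3225 + 0.64 + 2.2801 + 1.6384
     = 5.881
λ·‖w‖₂² = 0.05·5.881 = 0.29405

0.29405


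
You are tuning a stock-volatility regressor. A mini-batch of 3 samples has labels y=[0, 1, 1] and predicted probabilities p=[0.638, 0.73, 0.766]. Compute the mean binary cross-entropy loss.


L[0] = -ln(1-0.638) = -ln(0.362) = 1.0161
L[1] = -ln(0.73) = 0.3147
L[2] = -ln(0.766) = 0.2666
mean = (1.0161 + 0.3147 + 0.2666)/3 = 0.5325

0.5325


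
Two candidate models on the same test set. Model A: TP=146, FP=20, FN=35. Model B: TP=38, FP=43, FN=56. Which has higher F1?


Model A: P=146/166=0.8795, R=146/181=0.8066, F1=2PR/(P+R)=2TP/(2TP+FP+FN)=292/347=0.8415
Model B: P=38/81=0.4691, R=38/94=0.4043, F1=2PR/(P+R)=2TP/(2TP+FP+FN)=76/175=0.4343
0.8415 > 0.4343 → Model A

Model A


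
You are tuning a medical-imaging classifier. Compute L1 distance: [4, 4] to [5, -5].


d = |4-5| + |4+ 5|
  = 1 + 9
  = 10

10


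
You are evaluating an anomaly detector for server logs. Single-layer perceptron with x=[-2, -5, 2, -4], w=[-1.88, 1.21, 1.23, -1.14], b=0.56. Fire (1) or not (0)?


z = (-2)·(-1.88) + (-5)·(1.21) + (2)·(1.23) + (-4)·(-1.14) + 0.56
  = 5.29
step(z) = 1 (z≥0)

1


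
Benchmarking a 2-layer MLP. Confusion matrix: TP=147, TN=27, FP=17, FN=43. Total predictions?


Total = TP + TN + FP + FN
= 147 + 27 + 17 + 43
= 234
(Predicted positive: 164, predicted negative: 70)

234


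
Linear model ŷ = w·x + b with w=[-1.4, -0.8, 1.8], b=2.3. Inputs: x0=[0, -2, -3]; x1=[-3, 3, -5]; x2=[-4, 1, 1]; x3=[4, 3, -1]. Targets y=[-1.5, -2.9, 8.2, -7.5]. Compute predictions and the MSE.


ŷ0 = (-1.4)·(0) + (-0.8)·(-2) + (1.8)·(-3) + 2.3 = -1.5
ŷ1 = (-1.4)·(-3) + (-0.8)·(3) + (1.8)·(-5) + 2.3 = -4.9
ŷ2 = (-1.4)·(-4) + (-0.8)·(1) + (1.8)·(1) + 2.3 = 8.9
ŷ3 = (-1.4)·(4) + (-0.8)·(3) + (1.8)·(-1) + 2.3 = -7.5
errors² = [0.0, 4.0, 0.49, 0.0]
MSE = 4.4900/4 = 1.1225

1.1225


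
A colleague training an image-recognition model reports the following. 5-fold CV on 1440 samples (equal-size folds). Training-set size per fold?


Fold size = 1440/5 = 288
Training per fold = 1440 - 288 = 1152

1152


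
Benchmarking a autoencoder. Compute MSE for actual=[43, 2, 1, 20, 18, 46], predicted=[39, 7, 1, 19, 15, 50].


Squared errors: (43-39)²=16, (2-7)²=25, (1-1)²=0, (20-19)²=1, (18-15)²=9, (46-50)²=16
Sum = 67
MSE = 67/6 = 67/6

67/6


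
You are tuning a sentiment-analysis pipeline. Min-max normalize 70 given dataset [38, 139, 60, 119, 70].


min=38, max=139
(70-38)/(139-38) = 32/101 = 0.3168

0.3168


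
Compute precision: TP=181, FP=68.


Precision = TP/(TP+FP)
= 181/(181+68)
= 181/249 = 72.69%

72.69%


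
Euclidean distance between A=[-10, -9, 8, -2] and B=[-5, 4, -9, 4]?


d = √((-10+ 5)² + (-9-4)² + (8+ 9)² + (-2-4)²)
  = √(25 + 169 + 289 + 36)
  = √519 = 22.7816

22.7816


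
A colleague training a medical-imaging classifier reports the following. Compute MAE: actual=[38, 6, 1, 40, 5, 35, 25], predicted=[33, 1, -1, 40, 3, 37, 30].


Absolute errors: |38-33|=5, |6-1|=5, |1+ 1|=2, |40-40|=0, |5-3|=2, |35-37|=2, |25-30|=5
Sum = 21
MAE = 21/7 = 3

3


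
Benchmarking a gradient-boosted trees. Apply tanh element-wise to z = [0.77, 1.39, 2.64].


tanh(0.77) = 0.6469
tanh(1.39) = 0.8832
tanh(2.64) = 0.9899
result = [0.6469, 0.8832, 0.9899]

[0.6469, 0.8832, 0.9899]


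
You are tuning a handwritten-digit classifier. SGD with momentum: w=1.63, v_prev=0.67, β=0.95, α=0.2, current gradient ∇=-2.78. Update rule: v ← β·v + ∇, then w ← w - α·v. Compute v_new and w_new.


v_new = 0.95·0.67 - 2.78 = 0.6365 - 2.78 = -2.1435
w_new = 1.63 - 0.2·-2.1435 = 1.63 + 0.4287 = 2.0587

v_new=-2.1435, w_new=2.0587


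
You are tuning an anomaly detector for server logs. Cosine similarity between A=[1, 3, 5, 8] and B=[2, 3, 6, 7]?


A·B = 1·2 + 3·3 + 5·6 + 8·7 = 97
‖A‖ = √99 = 9.9499, ‖B‖ = √98 = 9.8995
cos = 97/(√99·√98) = 97/√9702 = 0.9848

0.9848


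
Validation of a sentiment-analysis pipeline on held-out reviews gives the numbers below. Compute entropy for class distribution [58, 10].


Probabilities: [58/68, 10/68] ≈ [0.8529, 0.1471]
H = -((58/68)·log₂(58/68) + (10/68)·log₂(10/68))
  = 0.6024 bits

0.6024 bits


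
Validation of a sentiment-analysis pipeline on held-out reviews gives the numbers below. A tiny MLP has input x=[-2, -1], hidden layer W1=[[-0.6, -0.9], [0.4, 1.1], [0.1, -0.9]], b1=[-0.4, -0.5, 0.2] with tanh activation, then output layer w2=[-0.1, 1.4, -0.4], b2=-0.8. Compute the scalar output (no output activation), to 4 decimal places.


z1[0] = (-0.6)·(-2) + (-0.9)·(-1) - 0.4 = 1.7
z1[1] = (0.4)·(-2) + (1.1)·(-1) - 0.5 = -2.4
z1[2] = (0.1)·(-2) + (-0.9)·(-1) + 0.2 = 0.9
h = tanh(z1) = [0.9354, -0.9837, 0.7163]
output = (-0.1)·(0.9354) + (1.4)·(-0.9837) + (-0.4)·(0.7163) - 0.8 = -2.5572

-2.5572


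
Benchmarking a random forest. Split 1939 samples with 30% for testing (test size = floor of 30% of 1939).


Test = ⌊1939·30/100⌋ = 581
Train = 1939 - 581 = 1358

Train: 1358, Test: 581


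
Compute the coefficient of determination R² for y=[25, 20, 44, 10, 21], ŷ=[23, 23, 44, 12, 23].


ȳ = 24
SS_res = Σ(y-ŷ)² = 21
SS_tot = Σ(y-ȳ)² = 622
R² = 1 - SS_res/SS_tot = 1 - 0.0338 = 0.9662

0.9662


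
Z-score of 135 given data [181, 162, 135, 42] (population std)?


μ = 130, σ = 53.3713
z = (135 - 130)/53.3713 = 0.0937

0.0937


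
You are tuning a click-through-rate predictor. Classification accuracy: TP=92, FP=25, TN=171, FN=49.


Accuracy = (TP+TN)/(TP+TN+FP+FN)
= (92+171)/(337)
= 263/337 = 78.04%

78.04%


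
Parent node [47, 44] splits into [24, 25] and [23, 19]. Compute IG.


Parent = [47, 44], H_parent = 0.9992
H_left = 0.9997 (n=49), H_right = 0.9934 (n=42)
H_children = (49/91)·0.9997 + (42/91)·0.9934 = 0.9968
IG = 0.9992 - 0.9968 = 0.0024

0.0024


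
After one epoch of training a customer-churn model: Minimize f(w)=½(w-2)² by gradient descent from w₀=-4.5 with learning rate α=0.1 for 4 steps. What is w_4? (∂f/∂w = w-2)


step 1: grad = -4.5-2 = -6.5; w = -4.5 - 0.1·(-6.5) = -3.85
step 2: grad = -3.85-2 = -5.85; w = -3.85 - 0.1·(-5.85) = -3.265
step 3: grad = -3.265-2 = -5.265; w = -3.265 - 0.1·(-5.265) = -2.7385
step 4: grad = -2.7385-2 = -4.7385; w = -2.7385 - 0.1·(-4.7385) = -2.26465

-2.26465


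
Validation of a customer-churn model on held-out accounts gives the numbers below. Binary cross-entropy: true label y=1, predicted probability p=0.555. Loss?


BCE = -[y·ln(p) + (1-y)·ln(1-p)]
= -1·ln(0.555) - 0
= -ln(0.555) = 0.5888

0.5888


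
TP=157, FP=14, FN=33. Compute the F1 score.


Precision = 157/171 = 0.9181
Recall = 157/190 = 0.8263
F1 = 2·P·R/(P+R) = 2·TP/(2·TP+FP+FN) = 314/(314+14+33) = 314/361 = 0.8698

0.8698


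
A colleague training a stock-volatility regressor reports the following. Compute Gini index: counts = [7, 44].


Probabilities: [7/51, 44/51] ≈ [0.1373, 0.8627]
Σpᵢ² = (49 + 1936)/51² = 1985/2601
Gini = 1 - Σpᵢ² = 1 - 1985/2601 = 0.2368

0.2368


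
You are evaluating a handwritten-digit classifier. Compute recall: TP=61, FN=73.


Recall = TP/(TP+FN)
= 61/(61+73)
= 61/134 = 45.52%

45.52%


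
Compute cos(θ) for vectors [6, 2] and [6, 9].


A·B = 6·6 + 2·9 = 54
‖A‖ = √40 = 6.3246, ‖B‖ = √117 = 10.8167
cos = 54/(√40·√117) = 54/√4680 = 0.7894

0.7894


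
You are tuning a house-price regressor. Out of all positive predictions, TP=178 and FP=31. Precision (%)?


Precision = TP/(TP+FP)
= 178/(178+31)
= 178/209 = 85.17%

85.17%


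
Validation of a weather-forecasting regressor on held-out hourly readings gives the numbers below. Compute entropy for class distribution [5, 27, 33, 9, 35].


Probabilities: [5/109, 27/109, 33/109, 9/109, 35/109] ≈ [0.0459, 0.2477, 0.3028, 0.0826, 0.3211]
H = -((5/109)·log₂(5/109) + (27/109)·log₂(27/109) + (33/109)·log₂(33/109) + (9/109)·log₂(9/109) + (35/109)·log₂(35/109))
  = 2.0479 bits

2.0479 bits


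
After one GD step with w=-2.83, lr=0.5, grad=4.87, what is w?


w_new = w - α·∇
= -2.83 - 0.5·4.87
= -2.83 - 2.435
= -5.265

-5.265


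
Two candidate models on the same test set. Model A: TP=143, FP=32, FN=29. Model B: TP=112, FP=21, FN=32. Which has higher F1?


Model A: P=143/175=0.8171, R=143/172=0.8314, F1=2PR/(P+R)=2TP/(2TP+FP+FN)=286/347=0.8242
Model B: P=112/133=0.8421, R=112/144=0.7778, F1=2PR/(P+R)=2TP/(2TP+FP+FN)=224/277=0.8087
0.8242 > 0.8087 → Model A

Model A


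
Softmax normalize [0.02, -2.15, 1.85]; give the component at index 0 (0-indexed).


Exponentials: e^0.02=1.0202, e^-2.15=0.1165, e^1.85=6.3598
Sum = 7.4965
Softmax = [0.1361, 0.0155, 0.8484]
p[0] = 1.0202/7.4965 = 0.1361

0.1361


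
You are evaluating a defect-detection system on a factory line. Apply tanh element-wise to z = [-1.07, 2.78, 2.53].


tanh(-1.07) = -0.7895
tanh(2.78) = 0.9923
tanh(2.53) = 0.9874
result = [-0.7895, 0.9923, 0.9874]

[-0.7895, 0.9923, 0.9874]


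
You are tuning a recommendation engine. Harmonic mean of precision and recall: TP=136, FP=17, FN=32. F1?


Precision = 136/153 = 0.8889
Recall = 136/168 = 0.8095
F1 = 2·P·R/(P+R) = 2·TP/(2·TP+FP+FN) = 272/(272+17+32) = 272/321 = 0.8474

0.8474


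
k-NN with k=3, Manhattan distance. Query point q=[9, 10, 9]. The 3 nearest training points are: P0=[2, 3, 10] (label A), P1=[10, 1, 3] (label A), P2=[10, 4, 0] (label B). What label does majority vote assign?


d(q,P0) = 15  (label A)
d(q,P1) = 16  (label A)
d(q,P2) = 16  (label B)
Votes: A=2, B=1
Majority → A

A


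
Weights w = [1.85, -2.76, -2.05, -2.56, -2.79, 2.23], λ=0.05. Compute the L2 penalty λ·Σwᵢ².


‖w‖₂² = (1.85)² + (-2.76)² + (-2.05)² + (-2.56)² + (-2.79)² + (2.23)²
     = 3.4225 + 7.6176 + 4.2025 + 6.5536 + 7.7841 + 4.9729
     = 34.5532
λ·‖w‖₂² = 0.05·34.5532 = 1.72766

1.72766


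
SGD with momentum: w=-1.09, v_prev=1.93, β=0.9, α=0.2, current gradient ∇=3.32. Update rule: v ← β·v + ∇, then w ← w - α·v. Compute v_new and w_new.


v_new = 0.9·1.93 + 3.32 = 1.737 + 3.32 = 5.057
w_new = -1.09 - 0.2·5.057 = -1.09 - 1.0114 = -2.1014

v_new=5.057, w_new=-2.1014


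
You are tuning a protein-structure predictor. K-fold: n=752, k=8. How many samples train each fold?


Fold size = 752/8 = 94
Training per fold = 752 - 94 = 658

658


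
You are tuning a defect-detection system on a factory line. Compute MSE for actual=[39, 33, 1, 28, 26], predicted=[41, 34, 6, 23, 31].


Squared errors: (39-41)²=4, (33-34)²=1, (1-6)²=25, (28-23)²=25, (26-31)²=25
Sum = 80
MSE = 80/5 = 16

16


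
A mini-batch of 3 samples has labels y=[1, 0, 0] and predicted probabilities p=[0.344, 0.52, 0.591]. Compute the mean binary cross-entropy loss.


L[0] = -ln(0.344) = 1.0671
L[1] = -ln(1-0.52) = -ln(0.48) = 0.734
L[2] = -ln(1-0.591) = -ln(0.409) = 0.894
mean = (1.0671 + 0.734 + 0.894)/3 = 0.8984

0.8984


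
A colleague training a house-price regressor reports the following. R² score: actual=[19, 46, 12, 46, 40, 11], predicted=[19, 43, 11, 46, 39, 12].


ȳ = 29
SS_res = Σ(y-ŷ)² = 12
SS_tot = Σ(y-ȳ)² = 1412
R² = 1 - SS_res/SS_tot = 1 - 0.0085 = 0.9915

0.9915


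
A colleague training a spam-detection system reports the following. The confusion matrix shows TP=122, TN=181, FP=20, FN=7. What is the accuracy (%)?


Accuracy = (TP+TN)/(TP+TN+FP+FN)
= (122+181)/(330)
= 303/330 = 91.82%

91.82%


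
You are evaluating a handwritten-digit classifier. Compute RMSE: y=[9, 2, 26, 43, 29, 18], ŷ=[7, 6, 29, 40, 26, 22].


MSE = 63/6 = 10.5
RMSE = √(63/6) = 3.2404

3.2404


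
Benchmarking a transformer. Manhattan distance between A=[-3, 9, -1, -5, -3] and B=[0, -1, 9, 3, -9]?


d = |-3-0| + |9+ 1| + |-1-9| + |-5-3| + |-3+ 9|
  = 3 + 10 + 10 + 8 + 6
  = 37

37


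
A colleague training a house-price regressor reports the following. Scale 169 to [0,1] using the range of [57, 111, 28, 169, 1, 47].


min=1, max=169
(169-1)/(169-1) = 168/168 = 1.0

1.0


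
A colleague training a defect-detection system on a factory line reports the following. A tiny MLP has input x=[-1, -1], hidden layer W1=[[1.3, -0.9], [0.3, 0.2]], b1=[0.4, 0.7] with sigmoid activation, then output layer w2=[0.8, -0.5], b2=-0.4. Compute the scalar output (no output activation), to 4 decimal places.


z1[0] = (1.3)·(-1) + (-0.9)·(-1) + 0.4 = 0.0
z1[1] = (0.3)·(-1) + (0.2)·(-1) + 0.7 = 0.2
h = sigmoid(z1) = [0.5, 0.5498]
output = (0.8)·(0.5) + (-0.5)·(0.5498) - 0.4 = -0.2749

-0.2749


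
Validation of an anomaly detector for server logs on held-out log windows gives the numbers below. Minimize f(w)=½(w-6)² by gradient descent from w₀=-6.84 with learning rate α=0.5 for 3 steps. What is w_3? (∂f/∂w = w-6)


step 1: grad = -6.84-6 = -12.84; w = -6.84 - 0.5·(-12.84) = -0.42
step 2: grad = -0.42-6 = -6.42; w = -0.42 - 0.5·(-6.42) = 2.79
step 3: grad = 2.79-6 = -3.21; w = 2.79 - 0.5·(-3.21) = 4.395

4.395


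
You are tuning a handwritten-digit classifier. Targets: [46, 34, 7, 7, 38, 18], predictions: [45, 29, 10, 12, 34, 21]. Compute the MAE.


Absolute errors: |46-45|=1, |34-29|=5, |7-10|=3, |7-12|=5, |38-34|=4, |18-21|=3
Sum = 21
MAE = 21/6 = 7/2

7/2


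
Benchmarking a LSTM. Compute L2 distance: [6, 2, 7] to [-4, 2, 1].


d = √((6+ 4)² + (2-2)² + (7-1)²)
  = √(100 + 0 + 36)
  = √136 = 11.6619

11.6619


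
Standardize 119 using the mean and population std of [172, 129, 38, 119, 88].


μ = 109.2, σ = 44.6112
z = (119 - 109.2)/44.6112 = 0.2197

0.2197


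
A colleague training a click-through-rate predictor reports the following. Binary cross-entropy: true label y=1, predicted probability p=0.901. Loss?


BCE = -[y·ln(p) + (1-y)·ln(1-p)]
= -1·ln(0.901) - 0
= -ln(0.901) = 0.1043

0.1043


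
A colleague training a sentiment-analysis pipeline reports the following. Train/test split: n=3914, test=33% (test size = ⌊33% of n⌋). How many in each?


Test = ⌊3914·33/100⌋ = 1291
Train = 3914 - 1291 = 2623

Train: 2623, Test: 1291


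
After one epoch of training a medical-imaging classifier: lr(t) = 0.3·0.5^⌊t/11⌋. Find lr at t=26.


n_drops = ⌊26/11⌋ = 2
lr = 0.3·0.5^2 = 0.3·0.25 = 0.075

0.075


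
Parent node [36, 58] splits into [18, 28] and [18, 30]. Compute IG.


Parent = [36, 58], H_parent = 0.9601
H_left = 0.9656 (n=46), H_right = 0.9544 (n=48)
H_children = (46/94)·0.9656 + (48/94)·0.9544 = 0.9599
IG = 0.9601 - 0.9599 = 0.0002

0.0002


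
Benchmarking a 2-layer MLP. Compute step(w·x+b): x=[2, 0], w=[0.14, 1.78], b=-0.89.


z = (2)·(0.14) + (0)·(1.78) - 0.89
  = -0.61
step(z) = 0 (z<0)

0


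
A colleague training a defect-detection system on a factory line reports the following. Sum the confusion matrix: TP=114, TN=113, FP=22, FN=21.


Total = TP + TN + FP + FN
= 114 + 113 + 22 + 21
= 270
(Predicted positive: 136, predicted negative: 134)

270


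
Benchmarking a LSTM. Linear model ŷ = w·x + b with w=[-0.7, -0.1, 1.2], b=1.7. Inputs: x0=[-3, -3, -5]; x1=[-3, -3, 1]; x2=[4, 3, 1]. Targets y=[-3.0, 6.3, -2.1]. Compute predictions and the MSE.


ŷ0 = (-0.7)·(-3) + (-0.1)·(-3) + (1.2)·(-5) + 1.7 = -1.9
ŷ1 = (-0.7)·(-3) + (-0.1)·(-3) + (1.2)·(1) + 1.7 = 5.3
ŷ2 = (-0.7)·(4) + (-0.1)·(3) + (1.2)·(1) + 1.7 = -0.2
errors² = [1.21, 1.0, 3.61]
MSE = 5.8200/3 = 1.94

1.94


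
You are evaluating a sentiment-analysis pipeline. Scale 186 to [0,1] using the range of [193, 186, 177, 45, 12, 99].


min=12, max=193
(186-12)/(193-12) = 174/181 = 0.9613

0.9613


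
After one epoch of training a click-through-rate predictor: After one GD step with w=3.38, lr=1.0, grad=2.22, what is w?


w_new = w - α·∇
= 3.38 - 1.0·2.22
= 3.38 - 2.22
= 1.16

1.16


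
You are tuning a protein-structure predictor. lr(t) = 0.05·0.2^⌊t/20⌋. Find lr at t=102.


n_drops = ⌊102/20⌋ = 5
lr = 0.05·0.2^5 = 0.05·0.00032 = 0.000016

0.000016


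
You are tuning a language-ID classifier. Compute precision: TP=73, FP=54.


Precision = TP/(TP+FP)
= 73/(73+54)
= 73/127 = 57.48%

57.48%


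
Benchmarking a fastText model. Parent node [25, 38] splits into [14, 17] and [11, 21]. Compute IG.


Parent = [25, 38], H_parent = 0.9691
H_left = 0.9932 (n=31), H_right = 0.9284 (n=32)
H_children = (31/63)·0.9932 + (32/63)·0.9284 = 0.9603
IG = 0.9691 - 0.9603 = 0.0088

0.0088


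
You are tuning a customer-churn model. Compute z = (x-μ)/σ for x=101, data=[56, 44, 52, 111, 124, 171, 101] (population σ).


μ = 94.1429, σ = 42.8867
z = (101 - 94.1429)/42.8867 = 0.1599

0.1599


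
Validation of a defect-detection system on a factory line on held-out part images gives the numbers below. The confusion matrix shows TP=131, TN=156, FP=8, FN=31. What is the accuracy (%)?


Accuracy = (TP+TN)/(TP+TN+FP+FN)
= (131+156)/(326)
= 287/326 = 88.04%

88.04%


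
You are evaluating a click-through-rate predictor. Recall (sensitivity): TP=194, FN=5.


Recall = TP/(TP+FN)
= 194/(194+5)
= 194/199 = 97.49%

97.49%


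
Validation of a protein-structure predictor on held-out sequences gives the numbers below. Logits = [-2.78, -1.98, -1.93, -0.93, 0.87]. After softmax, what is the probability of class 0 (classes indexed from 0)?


Exponentials: e^-2.78=0.062, e^-1.98=0.1381, e^-1.93=0.1451, e^-0.93=0.3946, e^0.87=2.3869
Sum = 3.1267
Softmax = [0.0198, 0.0442, 0.0464, 0.1262, 0.7634]
p[0] = 0.062/3.1267 = 0.0198

0.0198


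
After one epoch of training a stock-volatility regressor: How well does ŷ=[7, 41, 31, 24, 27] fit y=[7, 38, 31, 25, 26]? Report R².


ȳ = 25.4
SS_res = Σ(y-ŷ)² = 11
SS_tot = Σ(y-ȳ)² = 529.2
R² = 1 - SS_res/SS_tot = 1 - 0.0208 = 0.9792

0.9792


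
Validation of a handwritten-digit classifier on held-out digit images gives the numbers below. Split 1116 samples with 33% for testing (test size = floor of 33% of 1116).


Test = ⌊1116·33/100⌋ = 368
Train = 1116 - 368 = 748

Train: 748, Test: 368


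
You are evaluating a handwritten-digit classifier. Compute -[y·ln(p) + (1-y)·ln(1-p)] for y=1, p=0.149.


BCE = -[y·ln(p) + (1-y)·ln(1-p)]
= -1·ln(0.149) - 0
= -ln(0.149) = 1.9038

1.9038


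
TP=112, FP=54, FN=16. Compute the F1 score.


Precision = 112/166 = 0.6747
Recall = 112/128 = 0.875
F1 = 2·P·R/(P+R) = 2·TP/(2·TP+FP+FN) = 224/(224+54+16) = 224/294 = 0.7619

0.7619


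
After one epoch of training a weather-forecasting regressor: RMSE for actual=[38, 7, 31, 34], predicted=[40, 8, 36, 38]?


MSE = 46/4 = 11.5
RMSE = √(46/4) = 3.3912

3.3912


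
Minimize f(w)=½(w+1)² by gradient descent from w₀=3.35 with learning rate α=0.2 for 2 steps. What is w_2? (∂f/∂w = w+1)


step 1: grad = 3.35+1 = 4.35; w = 3.35 - 0.2·(4.35) = 2.48
step 2: grad = 2.48+1 = 3.48; w = 2.48 - 0.2·(3.48) = 1.784

1.784


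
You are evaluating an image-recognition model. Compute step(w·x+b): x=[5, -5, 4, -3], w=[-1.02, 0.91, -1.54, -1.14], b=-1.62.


z = (5)·(-1.02) + (-5)·(0.91) + (4)·(-1.54) + (-3)·(-1.14) - 1.62
  = -14.01
step(z) = 0 (z<0)

0


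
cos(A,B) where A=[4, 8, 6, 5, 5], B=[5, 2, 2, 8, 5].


A·B = 4·5 + 8·2 + 6·2 + 5·8 + 5·5 = 113
‖A‖ = √166 = 12.8841, ‖B‖ = √122 = 11.0454
cos = 113/(√166·√122) = 113/√20252 = 0.794

0.794


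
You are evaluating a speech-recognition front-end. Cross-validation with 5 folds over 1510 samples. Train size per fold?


Fold size = 1510/5 = 302
Training per fold = 1510 - 302 = 1208

1208


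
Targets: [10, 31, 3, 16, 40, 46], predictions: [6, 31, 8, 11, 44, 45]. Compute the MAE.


Absolute errors: |10-6|=4, |31-31|=0, |3-8|=5, |16-11|=5, |40-44|=4, |46-45|=1
Sum = 19
MAE = 19/6 = 19/6

19/6


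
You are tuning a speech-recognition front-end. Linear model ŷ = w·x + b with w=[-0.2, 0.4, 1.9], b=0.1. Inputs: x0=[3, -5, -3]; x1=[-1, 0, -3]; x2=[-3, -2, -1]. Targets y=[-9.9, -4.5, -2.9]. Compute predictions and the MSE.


ŷ0 = (-0.2)·(3) + (0.4)·(-5) + (1.9)·(-3) + 0.1 = -8.2
ŷ1 = (-0.2)·(-1) + (0.4)·(0) + (1.9)·(-3) + 0.1 = -5.4
ŷ2 = (-0.2)·(-3) + (0.4)·(-2) + (1.9)·(-1) + 0.1 = -2.0
errors² = [2.89, 0.81, 0.81]
MSE = 4.5100/3 = 1.5033

1.5033


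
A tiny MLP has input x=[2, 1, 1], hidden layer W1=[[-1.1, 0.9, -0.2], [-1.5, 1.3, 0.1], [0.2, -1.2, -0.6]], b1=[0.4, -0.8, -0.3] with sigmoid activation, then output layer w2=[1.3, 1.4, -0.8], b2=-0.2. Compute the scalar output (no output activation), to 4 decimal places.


z1[0] = (-1.1)·(2) + (0.9)·(1) + (-0.2)·(1) + 0.4 = -1.1
z1[1] = (-1.5)·(2) + (1.3)·(1) + (0.1)·(1) - 0.8 = -2.4
z1[2] = (0.2)·(2) + (-1.2)·(1) + (-0.6)·(1) - 0.3 = -1.7
h = sigmoid(z1) = [0.2497, 0.0832, 0.1545]
output = (1.3)·(0.2497) + (1.4)·(0.0832) + (-0.8)·(0.1545) - 0.2 = 0.1175

0.1175


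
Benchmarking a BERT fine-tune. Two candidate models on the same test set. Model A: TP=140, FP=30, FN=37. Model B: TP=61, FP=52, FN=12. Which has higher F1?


Model A: P=140/170=0.8235, R=140/177=0.791, F1=2PR/(P+R)=2TP/(2TP+FP+FN)=280/347=0.8069
Model B: P=61/113=0.5398, R=61/73=0.8356, F1=2PR/(P+R)=2TP/(2TP+FP+FN)=122/186=0.6559
0.8069 > 0.6559 → Model A

Model A


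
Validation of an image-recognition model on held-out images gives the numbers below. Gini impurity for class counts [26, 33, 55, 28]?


Probabilities: [26/142, 33/142, 55/142, 28/142] ≈ [0.1831, 0.2324, 0.3873, 0.1972]
Σpᵢ² = (676 + 1089 + 3025 + 784)/142² = 5574/20164
Gini = 1 - Σpᵢ² = 1 - 5574/20164 = 0.7236

0.7236


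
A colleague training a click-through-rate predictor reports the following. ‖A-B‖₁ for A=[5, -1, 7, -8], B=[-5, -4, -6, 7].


d = |5+ 5| + |-1+ 4| + |7+ 6| + |-8-7|
  = 10 + 3 + 13 + 15
  = 41

41


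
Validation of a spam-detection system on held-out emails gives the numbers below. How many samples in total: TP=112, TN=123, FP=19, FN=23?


Total = TP + TN + FP + FN
= 112 + 123 + 19 + 23
= 277
(Predicted positive: 131, predicted negative: 146)

277


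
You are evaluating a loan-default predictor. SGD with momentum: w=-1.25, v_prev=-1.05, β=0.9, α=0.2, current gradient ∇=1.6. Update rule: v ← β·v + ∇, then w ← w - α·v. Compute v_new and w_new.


v_new = 0.9·-1.05 + 1.6 = -0.945 + 1.6 = 0.655
w_new = -1.25 - 0.2·0.655 = -1.25 - 0.131 = -1.381

v_new=0.655, w_new=-1.381


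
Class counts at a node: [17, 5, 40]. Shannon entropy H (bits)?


Probabilities: [17/62, 5/62, 40/62] ≈ [0.2742, 0.0806, 0.6452]
H = -((17/62)·log₂(17/62) + (5/62)·log₂(5/62) + (40/62)·log₂(40/62))
  = 1.2127 bits

1.2127 bits


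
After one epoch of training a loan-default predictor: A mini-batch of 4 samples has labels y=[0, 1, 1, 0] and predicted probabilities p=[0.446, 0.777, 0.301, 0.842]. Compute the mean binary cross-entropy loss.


L[0] = -ln(1-0.446) = -ln(0.554) = 0.5906
L[1] = -ln(0.777) = 0.2523
L[2] = -ln(0.301) = 1.2006
L[3] = -ln(1-0.842) = -ln(0.158) = 1.8452
mean = (0.5906 + 0.2523 + 1.2006 + 1.8452)/4 = 0.9722

0.9722


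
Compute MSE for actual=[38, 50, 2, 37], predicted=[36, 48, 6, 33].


Squared errors: (38-36)²=4, (50-48)²=4, (2-6)²=16, (37-33)²=16
Sum = 40
MSE = 40/4 = 10

10


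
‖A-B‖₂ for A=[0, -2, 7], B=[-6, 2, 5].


d = √((0+ 6)² + (-2-2)² + (7-5)²)
  = √(36 + 16 + 4)
  = √56 = 7.4833

7.4833


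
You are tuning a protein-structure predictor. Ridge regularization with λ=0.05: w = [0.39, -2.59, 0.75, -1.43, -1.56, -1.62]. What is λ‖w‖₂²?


‖w‖₂² = (0.39)² + (-2.59)² + (0.75)² + (-1.43)² + (-1.56)² + (-1.62)²
     = 0.1521 + 6.7081 + 0.5625 + 2.0449 + 2.4336 + 2.6244
     = 14.5256
λ·‖w‖₂² = 0.05·14.5256 = 0.72628

0.72628


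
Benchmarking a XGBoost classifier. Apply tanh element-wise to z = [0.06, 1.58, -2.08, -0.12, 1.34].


tanh(0.06) = 0.0599
tanh(1.58) = 0.9186
tanh(-2.08) = -0.9693
tanh(-0.12) = -0.1194
tanh(1.34) = 0.8717
result = [0.0599, 0.9186, -0.9693, -0.1194, 0.8717]

[0.0599, 0.9186, -0.9693, -0.1194, 0.8717]


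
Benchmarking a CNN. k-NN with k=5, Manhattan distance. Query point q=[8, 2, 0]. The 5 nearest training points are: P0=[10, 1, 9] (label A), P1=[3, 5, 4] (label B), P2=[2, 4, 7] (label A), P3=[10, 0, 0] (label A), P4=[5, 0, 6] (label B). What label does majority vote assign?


d(q,P0) = 12  (label A)
d(q,P1) = 12  (label B)
d(q,P2) = 15  (label A)
d(q,P3) = 4  (label A)
d(q,P4) = 11  (label B)
Votes: A=3, B=2
Majority → A

A


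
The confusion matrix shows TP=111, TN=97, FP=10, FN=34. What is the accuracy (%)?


Accuracy = (TP+TN)/(TP+TN+FP+FN)
= (111+97)/(252)
= 208/252 = 82.54%

82.54%


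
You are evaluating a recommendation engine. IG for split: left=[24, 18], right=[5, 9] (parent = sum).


Parent = [29, 27], H_parent = 0.9991
H_left = 0.9852 (n=42), H_right = 0.9403 (n=14)
H_children = (42/56)·0.9852 + (14/56)·0.9403 = 0.974
IG = 0.9991 - 0.974 = 0.0251

0.0251


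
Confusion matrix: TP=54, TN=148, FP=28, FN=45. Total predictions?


Total = TP + TN + FP + FN
= 54 + 148 + 28 + 45
= 275
(Predicted positive: 82, predicted negative: 193)

275


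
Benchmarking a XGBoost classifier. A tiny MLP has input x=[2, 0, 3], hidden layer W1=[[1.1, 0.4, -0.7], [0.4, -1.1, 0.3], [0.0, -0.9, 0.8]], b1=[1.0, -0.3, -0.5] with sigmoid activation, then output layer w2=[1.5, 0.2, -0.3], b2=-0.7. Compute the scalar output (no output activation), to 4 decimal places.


z1[0] = (1.1)·(2) + (0.4)·(0) + (-0.7)·(3) + 1.0 = 1.1
z1[1] = (0.4)·(2) + (-1.1)·(0) + (0.3)·(3) - 0.3 = 1.4
z1[2] = (0.0)·(2) + (-0.9)·(0) + (0.8)·(3) - 0.5 = 1.9
h = sigmoid(z1) = [0.7503, 0.8022, 0.8699]
output = (1.5)·(0.7503) + (0.2)·(0.8022) + (-0.3)·(0.8699) - 0.7 = 0.3249

0.3249


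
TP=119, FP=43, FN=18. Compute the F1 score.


Precision = 119/162 = 0.7346
Recall = 119/137 = 0.8686
F1 = 2·P·R/(P+R) = 2·TP/(2·TP+FP+FN) = 238/(238+43+18) = 238/299 = 0.796

0.796


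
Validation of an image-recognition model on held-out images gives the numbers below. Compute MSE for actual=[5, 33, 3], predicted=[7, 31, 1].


Squared errors: (5-7)²=4, (33-31)²=4, (3-1)²=4
Sum = 12
MSE = 12/3 = 4

4


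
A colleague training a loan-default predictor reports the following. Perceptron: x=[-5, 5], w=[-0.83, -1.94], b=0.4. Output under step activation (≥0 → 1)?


z = (-5)·(-0.83) + (5)·(-1.94) + 0.4
  = -5.15
step(z) = 0 (z<0)

0


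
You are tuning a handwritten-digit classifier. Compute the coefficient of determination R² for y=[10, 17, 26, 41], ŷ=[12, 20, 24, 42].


ȳ = 23.5
SS_res = Σ(y-ŷ)² = 18
SS_tot = Σ(y-ȳ)² = 537
R² = 1 - SS_res/SS_tot = 1 - 0.0335 = 0.9665

0.9665


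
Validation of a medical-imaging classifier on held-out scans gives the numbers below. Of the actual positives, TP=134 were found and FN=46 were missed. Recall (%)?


Recall = TP/(TP+FN)
= 134/(134+46)
= 134/180 = 74.44%

74.44%


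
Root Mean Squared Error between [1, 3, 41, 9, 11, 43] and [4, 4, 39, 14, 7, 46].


MSE = 64/6 = 10.6667
RMSE = √(64/6) = 3.266

3.266


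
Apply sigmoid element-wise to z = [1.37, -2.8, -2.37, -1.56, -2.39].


σ(1.37) = 1/(1+e^-1.37) = 0.7974
σ(-2.8) = 1/(1+e^2.8) = 0.0573
σ(-2.37) = 1/(1+e^2.37) = 0.0855
σ(-1.56) = 1/(1+e^1.56) = 0.1736
σ(-2.39) = 1/(1+e^2.39) = 0.0839
result = [0.7974, 0.0573, 0.0855, 0.1736, 0.0839]

[0.7974, 0.0573, 0.0855, 0.1736, 0.0839]


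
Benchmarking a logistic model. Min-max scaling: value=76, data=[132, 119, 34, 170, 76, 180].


min=34, max=180
(76-34)/(180-34) = 42/146 = 0.2877

0.2877


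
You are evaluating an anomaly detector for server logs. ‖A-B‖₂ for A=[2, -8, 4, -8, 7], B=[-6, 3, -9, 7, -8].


d = √((2+ 6)² + (-8-3)² + (4+ 9)² + (-8-7)² + (7+ 8)²)
  = √(64 + 121 + 169 + 225 + 225)
  = √804 = 28.3549

28.3549


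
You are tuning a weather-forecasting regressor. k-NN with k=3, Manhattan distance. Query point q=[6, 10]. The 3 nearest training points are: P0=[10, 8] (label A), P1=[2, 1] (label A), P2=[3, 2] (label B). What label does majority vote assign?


d(q,P0) = 6  (label A)
d(q,P1) = 13  (label A)
d(q,P2) = 11  (label B)
Votes: A=2, B=1
Majority → A

A


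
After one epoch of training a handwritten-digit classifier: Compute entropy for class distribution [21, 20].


Probabilities: [21/41, 20/41] ≈ [0.5122, 0.4878]
H = -((21/41)·log₂(21/41) + (20/41)·log₂(20/41))
  = 0.9996 bits

0.9996 bits


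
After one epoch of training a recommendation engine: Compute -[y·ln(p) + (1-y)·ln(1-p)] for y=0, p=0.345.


BCE = -[y·ln(p) + (1-y)·ln(1-p)]
= -0 - 1·ln(1-0.345)
= -ln(0.655) = 0.4231

0.4231


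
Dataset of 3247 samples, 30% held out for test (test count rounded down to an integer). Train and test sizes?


Test = ⌊3247·30/100⌋ = 974
Train = 3247 - 974 = 2273

Train: 2273, Test: 974


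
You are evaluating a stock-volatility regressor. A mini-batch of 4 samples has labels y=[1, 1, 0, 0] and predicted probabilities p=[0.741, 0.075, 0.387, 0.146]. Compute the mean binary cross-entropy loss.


L[0] = -ln(0.741) = 0.2998
L[1] = -ln(0.075) = 2.5903
L[2] = -ln(1-0.387) = -ln(0.613) = 0.4894
L[3] = -ln(1-0.146) = -ln(0.854) = 0.1578
mean = (0.2998 + 2.5903 + 0.4894 + 0.1578)/4 = 0.8843

0.8843


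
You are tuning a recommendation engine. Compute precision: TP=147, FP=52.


Precision = TP/(TP+FP)
= 147/(147+52)
= 147/199 = 73.87%

73.87%


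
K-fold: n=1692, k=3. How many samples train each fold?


Fold size = 1692/3 = 564
Training per fold = 1692 - 564 = 1128

1128


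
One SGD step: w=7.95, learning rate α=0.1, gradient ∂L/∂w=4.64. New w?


w_new = w - α·∇
= 7.95 - 0.1·4.64
= 7.95 - 0.464
= 7.486

7.486


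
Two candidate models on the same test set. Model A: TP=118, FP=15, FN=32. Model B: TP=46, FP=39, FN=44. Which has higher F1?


Model A: P=118/133=0.8872, R=118/150=0.7867, F1=2PR/(P+R)=2TP/(2TP+FP+FN)=236/283=0.8339
Model B: P=46/85=0.5412, R=46/90=0.5111, F1=2PR/(P+R)=2TP/(2TP+FP+FN)=92/175=0.5257
0.8339 > 0.5257 → Model A

Model A


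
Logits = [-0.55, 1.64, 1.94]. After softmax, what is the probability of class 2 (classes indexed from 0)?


Exponentials: e^-0.55=0.5769, e^1.64=5.1552, e^1.94=6.9588
Sum = 12.6909
Softmax = [0.0455, 0.4062, 0.5483]
p[2] = 6.9588/12.6909 = 0.5483

0.5483


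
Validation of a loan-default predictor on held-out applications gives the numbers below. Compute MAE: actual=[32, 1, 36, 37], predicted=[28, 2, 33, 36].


Absolute errors: |32-28|=4, |1-2|=1, |36-33|=3, |37-36|=1
Sum = 9
MAE = 9/4 = 9/4

9/4


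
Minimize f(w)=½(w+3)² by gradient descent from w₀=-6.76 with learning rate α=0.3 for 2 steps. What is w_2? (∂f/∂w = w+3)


step 1: grad = -6.76+3 = -3.76; w = -6.76 - 0.3·(-3.76) = -5.632
step 2: grad = -5.632+3 = -2.632; w = -5.632 - 0.3·(-2.632) = -4.8424

-4.8424


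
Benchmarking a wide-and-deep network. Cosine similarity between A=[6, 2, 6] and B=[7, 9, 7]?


A·B = 6·7 + 2·9 + 6·7 = 102
‖A‖ = √76 = 8.7178, ‖B‖ = √179 = 13.3791
cos = 102/(√76·√179) = 102/√13604 = 0.8745

0.8745


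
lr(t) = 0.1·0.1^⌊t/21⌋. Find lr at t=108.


n_drops = ⌊108/21⌋ = 5
lr = 0.1·0.1^5 = 0.1·0.00001 = 0.000001

0.000001


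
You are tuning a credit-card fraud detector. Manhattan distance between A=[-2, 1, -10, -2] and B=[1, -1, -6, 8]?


d = |-2-1| + |1+ 1| + |-10+ 6| + |-2-8|
  = 3 + 2 + 4 + 10
  = 19

19


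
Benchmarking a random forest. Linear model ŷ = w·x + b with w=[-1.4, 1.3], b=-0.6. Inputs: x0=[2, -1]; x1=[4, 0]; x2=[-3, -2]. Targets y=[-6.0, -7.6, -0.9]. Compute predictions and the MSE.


ŷ0 = (-1.4)·(2) + (1.3)·(-1) - 0.6 = -4.7
ŷ1 = (-1.4)·(4) + (1.3)·(0) - 0.6 = -6.2
ŷ2 = (-1.4)·(-3) + (1.3)·(-2) - 0.6 = 1.0
errors² = [1.69, 1.96, 3.61]
MSE = 7.2600/3 = 2.42

2.42


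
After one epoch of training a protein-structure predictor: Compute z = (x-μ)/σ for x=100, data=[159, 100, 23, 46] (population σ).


μ = 82, σ = 52.5119
z = (100 - 82)/52.5119 = 0.3428

0.3428


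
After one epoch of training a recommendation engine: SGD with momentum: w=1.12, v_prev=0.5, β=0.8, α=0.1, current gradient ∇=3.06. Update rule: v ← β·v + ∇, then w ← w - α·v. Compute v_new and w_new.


v_new = 0.8·0.5 + 3.06 = 0.4 + 3.06 = 3.46
w_new = 1.12 - 0.1·3.46 = 1.12 - 0.346 = 0.774

v_new=3.46, w_new=0.774


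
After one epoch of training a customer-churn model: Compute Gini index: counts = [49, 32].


Probabilities: [49/81, 32/81] ≈ [0.6049, 0.3951]
Σpᵢ² = (2401 + 1024)/81² = 3425/6561
Gini = 1 - Σpᵢ² = 1 - 3425/6561 = 0.478

0.478


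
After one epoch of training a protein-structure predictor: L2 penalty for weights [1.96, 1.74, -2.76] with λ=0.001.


‖w‖₂² = (1.96)² + (1.74)² + (-2.76)²
     = 3.8416 + 3.0276 + 7.6176
     = 14.4868
λ·‖w‖₂² = 0.001·14.4868 = 0.014487

0.014487


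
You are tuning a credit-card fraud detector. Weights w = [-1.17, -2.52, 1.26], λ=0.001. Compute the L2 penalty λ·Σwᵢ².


‖w‖₂² = (-1.17)² + (-2.52)² + (1.26)²
     = 1.3689 + 6.3504 + 1.5876
     = 9.3069
λ·‖w‖₂² = 0.001·9.3069 = 0.009307

0.009307


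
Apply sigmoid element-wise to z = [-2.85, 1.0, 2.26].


σ(-2.85) = 1/(1+e^2.85) = 0.0547
σ(1.0) = 1/(1+e^-1.0) = 0.7311
σ(2.26) = 1/(1+e^-2.26) = 0.9055
result = [0.0547, 0.7311, 0.9055]

[0.0547, 0.7311, 0.9055]


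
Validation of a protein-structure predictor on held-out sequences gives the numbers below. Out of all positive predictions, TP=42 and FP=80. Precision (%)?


Precision = TP/(TP+FP)
= 42/(42+80)
= 42/122 = 34.43%

34.43%


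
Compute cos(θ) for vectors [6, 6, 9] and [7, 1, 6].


A·B = 6·7 + 6·1 + 9·6 = 102
‖A‖ = √153 = 12.3693, ‖B‖ = √86 = 9.2736
cos = 102/(√153·√86) = 102/√13158 = 0.8892

0.8892


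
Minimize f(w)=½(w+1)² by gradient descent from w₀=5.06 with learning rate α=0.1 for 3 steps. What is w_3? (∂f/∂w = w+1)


step 1: grad = 5.06+1 = 6.06; w = 5.06 - 0.1·(6.06) = 4.454
step 2: grad = 4.454+1 = 5.454; w = 4.454 - 0.1·(5.454) = 3.9086
step 3: grad = 3.9086+1 = 4.9086; w = 3.9086 - 0.1·(4.9086) = 3.41774

3.41774


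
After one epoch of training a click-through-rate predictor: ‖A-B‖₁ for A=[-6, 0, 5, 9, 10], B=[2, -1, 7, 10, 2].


d = |-6-2| + |0+ 1| + |5-7| + |9-10| + |10-2|
  = 8 + 1 + 2 + 1 + 8
  = 20

20


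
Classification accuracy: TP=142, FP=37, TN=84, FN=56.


Accuracy = (TP+TN)/(TP+TN+FP+FN)
= (142+84)/(319)
= 226/319 = 70.85%

70.85%


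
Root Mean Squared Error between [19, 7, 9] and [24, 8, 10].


MSE = 27/3 = 9
RMSE = √(27/3) = 3.0

3.0


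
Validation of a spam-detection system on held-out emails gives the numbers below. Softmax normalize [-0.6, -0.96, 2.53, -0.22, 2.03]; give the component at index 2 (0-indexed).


Exponentials: e^-0.6=0.5488, e^-0.96=0.3829, e^2.53=12.5535, e^-0.22=0.8025, e^2.03=7.6141
Sum = 21.9018
Softmax = [0.0251, 0.0175, 0.5732, 0.0366, 0.3476]
p[2] = 12.5535/21.9018 = 0.5732

0.5732
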